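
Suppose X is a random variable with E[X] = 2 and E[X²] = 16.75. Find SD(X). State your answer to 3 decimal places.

3.571

Var(X) = 16.75 − (2)² = 12.75
SD(X) = √12.75 ≈ 3.571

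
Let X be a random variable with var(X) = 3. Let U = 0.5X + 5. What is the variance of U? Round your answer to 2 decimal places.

var(0.5X + 5) = (0.5)²·var(X) = 0.25·3 = 0.75

0.75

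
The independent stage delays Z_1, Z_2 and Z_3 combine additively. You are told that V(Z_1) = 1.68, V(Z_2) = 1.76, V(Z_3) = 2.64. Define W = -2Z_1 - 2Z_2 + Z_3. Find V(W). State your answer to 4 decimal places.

By independence, V(W) = (-2)²V(Z_1) + (-2)²V(Z_2) + (1)²V(Z_3)
= (-2)²·1.68 + (-2)²·1.76 + (1)²·2.64 = 16.4

16.4000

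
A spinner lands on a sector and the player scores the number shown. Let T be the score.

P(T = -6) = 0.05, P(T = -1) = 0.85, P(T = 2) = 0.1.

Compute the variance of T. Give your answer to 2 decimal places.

E[T] = (-6)(0.05) + (-1)(0.85) + (2)(0.1) = -0.95
E[T²] = (-6)²(0.05) + (-1)²(0.85) + (2)²(0.1) = 3.05
var(T) = E[T²] − (E[T])² = 3.05 − (-0.95)² = 2.1475

2.15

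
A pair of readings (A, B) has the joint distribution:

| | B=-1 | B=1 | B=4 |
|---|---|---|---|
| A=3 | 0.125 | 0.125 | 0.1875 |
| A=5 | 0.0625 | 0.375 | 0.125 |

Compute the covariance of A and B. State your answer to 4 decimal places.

-0.1328

E[A] = 4.125,  E[B] = 1.5625
E[AB] = 6.3125
Cov(A,B) = E[AB] − E[A]E[B] = 6.3125 − (4.125)(1.5625) = -0.1328125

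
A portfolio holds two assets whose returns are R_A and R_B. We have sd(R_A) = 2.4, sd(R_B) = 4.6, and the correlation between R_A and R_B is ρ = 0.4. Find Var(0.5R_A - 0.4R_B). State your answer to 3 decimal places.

Var(R_A) = (2.4)² = 5.76;  Var(R_B) = (4.6)² = 21.16
Cov(R_A,R_B) = ρ·sd(R_A)·sd(R_B) = 0.4·2.4·4.6 = 4.416
Var(0.5R_A - 0.4R_B) = (0.5)²·Var(R_A) + (-0.4)²·Var(R_B) + 2·(0.5)·(-0.4)·Cov(R_A,R_B)
= 0.25·5.76 + 0.16·21.16 + -0.4·4.416 = 3.0592

3.059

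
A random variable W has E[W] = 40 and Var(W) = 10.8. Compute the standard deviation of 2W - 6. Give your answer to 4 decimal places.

Var(2W - 6) = (2)²·10.8 = 43.2
SD(2W - 6) = √43.2 ≈ 6.5727

6.5727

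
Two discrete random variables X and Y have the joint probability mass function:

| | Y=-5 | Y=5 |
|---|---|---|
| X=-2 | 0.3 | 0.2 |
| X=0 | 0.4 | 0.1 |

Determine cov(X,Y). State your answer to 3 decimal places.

-1.000

E[X] = -1,  E[Y] = -2
E[XY] = 1
cov(X,Y) = E[XY] − E[X]E[Y] = 1 − (-1)(-2) = -1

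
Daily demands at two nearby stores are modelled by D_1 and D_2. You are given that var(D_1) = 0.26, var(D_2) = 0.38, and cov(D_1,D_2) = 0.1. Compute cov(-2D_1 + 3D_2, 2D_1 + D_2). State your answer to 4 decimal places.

0.5000

cov(-2D_1 + 3D_2, 2D_1 + D_2) = (-2)(2)var(D_1) + (3)(1)var(D_2) + [(-2)(1) + (3)(2)]cov(D_1,D_2)
= -4·0.26 + 3·0.38 + 4·0.1 = 0.5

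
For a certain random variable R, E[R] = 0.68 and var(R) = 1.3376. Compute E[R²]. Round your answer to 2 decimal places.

1.80

E[R²] = var(R) + (E[R])² = 1.3376 + (0.68)² = 1.8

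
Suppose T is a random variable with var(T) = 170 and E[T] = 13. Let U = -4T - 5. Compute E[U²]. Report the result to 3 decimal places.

E[-4T - 5] = -4·13 − 5 = -57
var(-4T - 5) = (-4)²·170 = 2720
E[U²] = var(U) + (E[U])² = 2720 + (-57)² = 5969

5969.000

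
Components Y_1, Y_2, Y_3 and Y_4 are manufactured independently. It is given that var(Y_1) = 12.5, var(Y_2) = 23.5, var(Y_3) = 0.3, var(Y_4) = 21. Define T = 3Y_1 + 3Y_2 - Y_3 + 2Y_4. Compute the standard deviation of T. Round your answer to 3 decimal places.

By independence, var(T) = (3)²var(Y_1) + (3)²var(Y_2) + (-1)²var(Y_3) + (2)²var(Y_4)
= (3)²·12.5 + (3)²·23.5 + (-1)²·0.3 + (2)²·21 = 408.3
SD(T) = √408.3 ≈ 20.206

20.206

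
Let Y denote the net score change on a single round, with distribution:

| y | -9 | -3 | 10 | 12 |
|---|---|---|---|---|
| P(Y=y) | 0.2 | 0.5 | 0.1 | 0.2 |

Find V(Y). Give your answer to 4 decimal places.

E[Y] = (-9)(0.2) + (-3)(0.5) + (10)(0.1) + (12)(0.2) = 0.1
E[Y²] = (-9)²(0.2) + (-3)²(0.5) + (10)²(0.1) + (12)²(0.2) = 59.5
V(Y) = E[Y²] − (E[Y])² = 59.5 − (0.1)² = 59.49

59.4900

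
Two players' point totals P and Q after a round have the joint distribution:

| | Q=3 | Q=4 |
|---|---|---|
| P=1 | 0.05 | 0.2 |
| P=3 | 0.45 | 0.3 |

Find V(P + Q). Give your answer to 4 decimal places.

0.7000

E[P] = 2.5,  E[Q] = 3.5,  E[PQ] = 8.6
V(P) = 7 − (2.5)² = 0.75;  V(Q) = 12.5 − (3.5)² = 0.25
Cov(P,Q) = 8.6 − (2.5)(3.5) = -0.15
V(P + Q) = (1)²·0.75 + (1)²·0.25 + 2·(1)·(1)·-0.15 = 0.7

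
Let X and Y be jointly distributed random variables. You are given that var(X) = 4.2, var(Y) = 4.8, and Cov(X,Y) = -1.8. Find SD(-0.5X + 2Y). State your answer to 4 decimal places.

var(-0.5X + 2Y) = (-0.5)²·var(X) + (2)²·var(Y) + 2·(-0.5)·(2)·Cov(X,Y)
= 0.25·4.2 + 4·4.8 + -2·-1.8 = 23.85
SD(-0.5X + 2Y) = √23.85 ≈ 4.8836

4.8836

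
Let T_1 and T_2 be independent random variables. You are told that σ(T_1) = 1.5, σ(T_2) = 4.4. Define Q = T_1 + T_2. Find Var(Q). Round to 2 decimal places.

21.61

Var(T_1) = 2.25, Var(T_2) = 19.36
By independence, Var(Q) = (1)²Var(T_1) + (1)²Var(T_2)
= (1)²·2.25 + (1)²·19.36 = 21.61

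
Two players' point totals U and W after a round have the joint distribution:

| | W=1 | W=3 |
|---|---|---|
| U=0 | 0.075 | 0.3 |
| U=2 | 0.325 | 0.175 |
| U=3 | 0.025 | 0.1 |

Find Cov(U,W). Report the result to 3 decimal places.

-0.281

E[U] = 1.375,  E[W] = 2.15
E[UW] = 2.675
Cov(U,W) = E[UW] − E[U]E[W] = 2.675 − (1.375)(2.15) = -0.28125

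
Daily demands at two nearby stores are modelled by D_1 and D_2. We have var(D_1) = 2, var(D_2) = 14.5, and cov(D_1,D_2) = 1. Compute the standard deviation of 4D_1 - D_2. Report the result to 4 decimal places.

6.2048

var(4D_1 - D_2) = (4)²·var(D_1) + (-1)²·var(D_2) + 2·(4)·(-1)·cov(D_1,D_2)
= 16·2 + 1·14.5 + -8·1 = 38.5
SD(4D_1 - D_2) = √38.5 ≈ 6.2048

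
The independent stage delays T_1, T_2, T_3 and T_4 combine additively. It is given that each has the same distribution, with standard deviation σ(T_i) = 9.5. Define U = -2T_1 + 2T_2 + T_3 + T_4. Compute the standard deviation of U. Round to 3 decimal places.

30.042

Var(T_i) = (9.5)² = 90.25
By independence, Var(U) = (-2)²Var(T_1) + (2)²Var(T_2) + (1)²Var(T_3) + (1)²Var(T_4)
= (-2)²·90.25 + (2)²·90.25 + (1)²·90.25 + (1)²·90.25 = 902.5
σ(U) = √902.5 ≈ 30.042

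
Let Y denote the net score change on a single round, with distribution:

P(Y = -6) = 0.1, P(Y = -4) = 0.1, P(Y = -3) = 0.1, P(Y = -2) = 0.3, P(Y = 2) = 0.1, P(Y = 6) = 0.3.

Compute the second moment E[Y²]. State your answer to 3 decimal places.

E[Y²] = (-6)²(0.1) + (-4)²(0.1) + (-3)²(0.1) + (-2)²(0.3) + (2)²(0.1) + (6)²(0.3) = 18.5

18.500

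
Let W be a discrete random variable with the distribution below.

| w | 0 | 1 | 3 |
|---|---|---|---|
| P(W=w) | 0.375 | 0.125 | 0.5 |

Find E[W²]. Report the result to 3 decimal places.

4.625

E[W²] = (0)²(0.375) + (1)²(0.125) + (3)²(0.5) = 4.625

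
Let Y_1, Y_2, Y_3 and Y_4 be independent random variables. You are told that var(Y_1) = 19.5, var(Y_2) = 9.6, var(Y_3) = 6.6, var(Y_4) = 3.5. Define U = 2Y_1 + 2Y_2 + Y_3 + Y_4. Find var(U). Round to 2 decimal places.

126.50

By independence, var(U) = (2)²var(Y_1) + (2)²var(Y_2) + (1)²var(Y_3) + (1)²var(Y_4)
= (2)²·19.5 + (2)²·9.6 + (1)²·6.6 + (1)²·3.5 = 126.5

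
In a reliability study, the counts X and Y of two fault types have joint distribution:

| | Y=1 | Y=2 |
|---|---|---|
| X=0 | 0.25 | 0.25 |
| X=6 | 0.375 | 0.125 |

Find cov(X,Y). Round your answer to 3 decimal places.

E[X] = 3,  E[Y] = 1.375
E[XY] = 3.75
cov(X,Y) = E[XY] − E[X]E[Y] = 3.75 − (3)(1.375) = -0.375

-0.375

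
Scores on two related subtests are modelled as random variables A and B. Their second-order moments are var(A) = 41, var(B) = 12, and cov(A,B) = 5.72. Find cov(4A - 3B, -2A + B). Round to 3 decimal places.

-306.800

cov(4A - 3B, -2A + B) = (4)(-2)var(A) + (-3)(1)var(B) + [(4)(1) + (-3)(-2)]cov(A,B)
= -8·41 + -3·12 + 10·5.72 = -306.8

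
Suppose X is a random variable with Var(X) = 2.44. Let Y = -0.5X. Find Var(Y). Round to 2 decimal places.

Var(-0.5X) = (-0.5)²·Var(X) = 0.25·2.44 = 0.61

0.61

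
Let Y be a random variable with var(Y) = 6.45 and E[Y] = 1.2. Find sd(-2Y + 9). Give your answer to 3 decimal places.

5.079

var(-2Y + 9) = (-2)²·6.45 = 25.8
sd(-2Y + 9) = √25.8 ≈ 5.079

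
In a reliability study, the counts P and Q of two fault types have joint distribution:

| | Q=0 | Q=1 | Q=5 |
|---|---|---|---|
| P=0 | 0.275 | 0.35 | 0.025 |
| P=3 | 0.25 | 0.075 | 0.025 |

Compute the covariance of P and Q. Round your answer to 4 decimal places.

E[P] = 1.05,  E[Q] = 0.675
E[PQ] = 0.6
Cov(P,Q) = E[PQ] − E[P]E[Q] = 0.6 − (1.05)(0.675) = -0.10875

-0.1088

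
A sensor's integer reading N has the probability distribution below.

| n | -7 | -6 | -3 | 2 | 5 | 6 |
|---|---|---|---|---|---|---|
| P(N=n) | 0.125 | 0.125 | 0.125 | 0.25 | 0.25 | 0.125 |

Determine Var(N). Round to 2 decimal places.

E[N] = (-7)(0.125) + (-6)(0.125) + (-3)(0.125) + (2)(0.25) + (5)(0.25) + (6)(0.125) = 0.5
E[N²] = (-7)²(0.125) + (-6)²(0.125) + (-3)²(0.125) + (2)²(0.25) + (5)²(0.25) + (6)²(0.125) = 23.5
Var(N) = E[N²] − (E[N])² = 23.5 − (0.5)² = 23.25

23.25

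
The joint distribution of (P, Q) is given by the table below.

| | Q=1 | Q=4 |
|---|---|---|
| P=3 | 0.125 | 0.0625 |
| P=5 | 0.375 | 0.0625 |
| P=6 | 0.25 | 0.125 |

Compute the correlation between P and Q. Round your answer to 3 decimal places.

0.000

E[P] = 5,  E[Q] = 1.75
E[PQ] = 8.75
Cov(P,Q) = E[PQ] − E[P]E[Q] = 8.75 − (5)(1.75) = 0
Var(P) = 1.125,  Var(Q) = 1.6875
ρ = 0 / √(1.125·1.6875) ≈ 0.000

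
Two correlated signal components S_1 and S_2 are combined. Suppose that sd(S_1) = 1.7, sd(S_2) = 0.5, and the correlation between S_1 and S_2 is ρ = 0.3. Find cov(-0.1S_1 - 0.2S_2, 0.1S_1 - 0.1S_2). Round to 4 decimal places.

-0.0265

Var(S_1) = (1.7)² = 2.89;  Var(S_2) = (0.5)² = 0.25
cov(S_1,S_2) = ρ·sd(S_1)·sd(S_2) = 0.3·1.7·0.5 = 0.255
cov(-0.1S_1 - 0.2S_2, 0.1S_1 - 0.1S_2) = (-0.1)(0.1)Var(S_1) + (-0.2)(-0.1)Var(S_2) + [(-0.1)(-0.1) + (-0.2)(0.1)]cov(S_1,S_2)
= -0.01·2.89 + 0.02·0.25 + -0.01·0.255 = -0.02645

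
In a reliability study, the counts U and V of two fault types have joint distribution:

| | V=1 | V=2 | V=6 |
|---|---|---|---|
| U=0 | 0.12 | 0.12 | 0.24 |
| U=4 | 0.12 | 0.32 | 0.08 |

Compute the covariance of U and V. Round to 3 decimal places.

E[U] = 2.08,  E[V] = 3.04
E[UV] = 4.96
Cov(U,V) = E[UV] − E[U]E[V] = 4.96 − (2.08)(3.04) = -1.3632

-1.363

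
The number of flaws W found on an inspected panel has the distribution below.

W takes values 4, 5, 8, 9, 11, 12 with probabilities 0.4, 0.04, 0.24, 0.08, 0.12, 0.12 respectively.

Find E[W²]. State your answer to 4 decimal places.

E[W²] = (4)²(0.4) + (5)²(0.04) + (8)²(0.24) + (9)²(0.08) + (11)²(0.12) + (12)²(0.12) = 61.04

61.0400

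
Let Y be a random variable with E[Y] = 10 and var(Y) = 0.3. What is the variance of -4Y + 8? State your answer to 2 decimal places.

var(-4Y + 8) = (-4)²·var(Y) = 16·0.3 = 4.8

4.80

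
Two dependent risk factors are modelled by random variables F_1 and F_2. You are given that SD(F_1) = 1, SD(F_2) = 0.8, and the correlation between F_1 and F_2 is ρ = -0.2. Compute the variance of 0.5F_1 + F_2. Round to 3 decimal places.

V(F_1) = (1)² = 1;  V(F_2) = (0.8)² = 0.64
Cov(F_1,F_2) = ρ·SD(F_1)·SD(F_2) = -0.2·1·0.8 = -0.16
V(0.5F_1 + F_2) = (0.5)²·V(F_1) + (1)²·V(F_2) + 2·(0.5)·(1)·Cov(F_1,F_2)
= 0.25·1 + 1·0.64 + 1·-0.16 = 0.73

0.730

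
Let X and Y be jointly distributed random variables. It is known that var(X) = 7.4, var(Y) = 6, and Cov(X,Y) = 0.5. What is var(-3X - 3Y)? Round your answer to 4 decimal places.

var(-3X - 3Y) = (-3)²·var(X) + (-3)²·var(Y) + 2·(-3)·(-3)·Cov(X,Y)
= 9·7.4 + 9·6 + 18·0.5 = 129.6

129.6000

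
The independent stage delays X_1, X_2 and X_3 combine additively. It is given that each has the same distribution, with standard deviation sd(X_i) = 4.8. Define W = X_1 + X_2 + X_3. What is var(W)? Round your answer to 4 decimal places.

var(X_i) = (4.8)² = 23.04
By independence, var(W) = (1)²var(X_1) + (1)²var(X_2) + (1)²var(X_3)
= (1)²·23.04 + (1)²·23.04 + (1)²·23.04 = 69.12

69.1200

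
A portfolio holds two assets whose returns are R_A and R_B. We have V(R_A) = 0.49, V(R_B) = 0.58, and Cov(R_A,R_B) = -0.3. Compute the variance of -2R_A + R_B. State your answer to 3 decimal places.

V(-2R_A + R_B) = (-2)²·V(R_A) + (1)²·V(R_B) + 2·(-2)·(1)·Cov(R_A,R_B)
= 4·0.49 + 1·0.58 + -4·-0.3 = 3.74

3.740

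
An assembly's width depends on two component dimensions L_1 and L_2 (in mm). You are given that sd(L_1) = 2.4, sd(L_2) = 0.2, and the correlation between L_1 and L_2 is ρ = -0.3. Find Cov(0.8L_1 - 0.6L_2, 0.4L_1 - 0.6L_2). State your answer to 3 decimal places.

1.961

V(L_1) = (2.4)² = 5.76;  V(L_2) = (0.2)² = 0.04
Cov(L_1,L_2) = ρ·sd(L_1)·sd(L_2) = -0.3·2.4·0.2 = -0.144
Cov(0.8L_1 - 0.6L_2, 0.4L_1 - 0.6L_2) = (0.8)(0.4)V(L_1) + (-0.6)(-0.6)V(L_2) + [(0.8)(-0.6) + (-0.6)(0.4)]Cov(L_1,L_2)
= 0.32·5.76 + 0.36·0.04 + -0.72·-0.144 = 1.96128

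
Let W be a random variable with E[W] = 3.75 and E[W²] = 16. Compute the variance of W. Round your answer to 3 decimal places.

var(W) = 16 − (3.75)² = 1.9375

1.938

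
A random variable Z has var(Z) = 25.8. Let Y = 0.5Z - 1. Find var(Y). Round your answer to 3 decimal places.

var(0.5Z - 1) = (0.5)²·var(Z) = 0.25·25.8 = 6.45

6.450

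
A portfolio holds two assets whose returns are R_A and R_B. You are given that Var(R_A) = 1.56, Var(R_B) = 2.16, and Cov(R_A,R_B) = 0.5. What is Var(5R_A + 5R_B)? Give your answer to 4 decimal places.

Var(5R_A + 5R_B) = (5)²·Var(R_A) + (5)²·Var(R_B) + 2·(5)·(5)·Cov(R_A,R_B)
= 25·1.56 + 25·2.16 + 50·0.5 = 118

118.0000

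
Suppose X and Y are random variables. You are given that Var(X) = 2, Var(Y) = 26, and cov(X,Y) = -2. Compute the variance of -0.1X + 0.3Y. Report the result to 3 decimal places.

Var(-0.1X + 0.3Y) = (-0.1)²·Var(X) + (0.3)²·Var(Y) + 2·(-0.1)·(0.3)·cov(X,Y)
= 0.01·2 + 0.09·26 + -0.06·-2 = 2.48

2.480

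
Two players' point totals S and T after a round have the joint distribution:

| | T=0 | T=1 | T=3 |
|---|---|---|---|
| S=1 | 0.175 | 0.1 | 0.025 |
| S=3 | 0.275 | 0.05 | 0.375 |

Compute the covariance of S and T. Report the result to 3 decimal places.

E[S] = 2.4,  E[T] = 1.35
E[ST] = 3.7
Cov(S,T) = E[ST] − E[S]E[T] = 3.7 − (2.4)(1.35) = 0.46

0.460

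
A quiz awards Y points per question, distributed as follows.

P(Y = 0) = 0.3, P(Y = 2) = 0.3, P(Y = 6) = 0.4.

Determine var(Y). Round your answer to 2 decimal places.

E[Y] = (0)(0.3) + (2)(0.3) + (6)(0.4) = 3
E[Y²] = (0)²(0.3) + (2)²(0.3) + (6)²(0.4) = 15.6
var(Y) = E[Y²] − (E[Y])² = 15.6 − (3)² = 6.6

6.60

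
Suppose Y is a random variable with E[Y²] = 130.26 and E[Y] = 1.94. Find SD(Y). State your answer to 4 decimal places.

V(Y) = 130.26 − (1.94)² = 126.4964
SD(Y) = √126.4964 ≈ 11.2471

11.2471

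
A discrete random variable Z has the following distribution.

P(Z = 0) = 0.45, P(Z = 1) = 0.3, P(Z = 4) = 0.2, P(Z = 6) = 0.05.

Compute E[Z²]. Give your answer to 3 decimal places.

E[Z²] = (0)²(0.45) + (1)²(0.3) + (4)²(0.2) + (6)²(0.05) = 5.3

5.300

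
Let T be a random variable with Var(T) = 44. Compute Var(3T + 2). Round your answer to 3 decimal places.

396.000

Var(3T + 2) = (3)²·Var(T) = 9·44 = 396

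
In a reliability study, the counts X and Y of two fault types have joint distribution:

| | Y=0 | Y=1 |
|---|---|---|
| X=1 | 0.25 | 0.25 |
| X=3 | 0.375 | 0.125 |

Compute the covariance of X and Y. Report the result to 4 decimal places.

-0.1250

E[X] = 2,  E[Y] = 0.375
E[XY] = 0.625
Cov(X,Y) = E[XY] − E[X]E[Y] = 0.625 − (2)(0.375) = -0.125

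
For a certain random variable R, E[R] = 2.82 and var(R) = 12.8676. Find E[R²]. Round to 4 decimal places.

20.8200

E[R²] = var(R) + (E[R])² = 12.8676 + (2.82)² = 20.82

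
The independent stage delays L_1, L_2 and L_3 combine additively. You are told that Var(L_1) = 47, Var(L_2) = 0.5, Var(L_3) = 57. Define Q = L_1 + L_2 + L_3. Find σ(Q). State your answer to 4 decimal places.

By independence, Var(Q) = (1)²Var(L_1) + (1)²Var(L_2) + (1)²Var(L_3)
= (1)²·47 + (1)²·0.5 + (1)²·57 = 104.5
σ(Q) = √104.5 ≈ 10.2225

10.2225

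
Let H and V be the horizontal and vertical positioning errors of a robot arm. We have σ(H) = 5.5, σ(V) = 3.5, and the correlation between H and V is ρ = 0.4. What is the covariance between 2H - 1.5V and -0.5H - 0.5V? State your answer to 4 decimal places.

var(H) = (5.5)² = 30.25;  var(V) = (3.5)² = 12.25
Cov(H,V) = ρ·σ(H)·σ(V) = 0.4·5.5·3.5 = 7.7
Cov(2H - 1.5V, -0.5H - 0.5V) = (2)(-0.5)var(H) + (-1.5)(-0.5)var(V) + [(2)(-0.5) + (-1.5)(-0.5)]Cov(H,V)
= -1·30.25 + 0.75·12.25 + -0.25·7.7 = -22.9875

-22.9875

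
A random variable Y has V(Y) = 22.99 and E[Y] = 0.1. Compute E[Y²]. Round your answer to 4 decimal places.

23.0000

E[Y²] = V(Y) + (E[Y])² = 22.99 + (0.1)² = 23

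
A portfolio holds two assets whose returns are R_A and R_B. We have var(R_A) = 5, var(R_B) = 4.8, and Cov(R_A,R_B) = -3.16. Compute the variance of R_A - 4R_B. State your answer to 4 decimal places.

107.0800

var(R_A - 4R_B) = (1)²·var(R_A) + (-4)²·var(R_B) + 2·(1)·(-4)·Cov(R_A,R_B)
= 1·5 + 16·4.8 + -8·-3.16 = 107.08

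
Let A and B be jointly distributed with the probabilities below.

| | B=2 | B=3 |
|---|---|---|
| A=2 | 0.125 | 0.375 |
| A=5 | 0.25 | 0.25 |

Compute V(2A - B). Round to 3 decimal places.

9.984

E[A] = 3.5,  E[B] = 2.625,  E[AB] = 9
V(A) = 14.5 − (3.5)² = 2.25;  V(B) = 7.125 − (2.625)² = 0.234375
Cov(A,B) = 9 − (3.5)(2.625) = -0.1875
V(2A - B) = (2)²·2.25 + (-1)²·0.234375 + 2·(2)·(-1)·-0.1875 = 9.984375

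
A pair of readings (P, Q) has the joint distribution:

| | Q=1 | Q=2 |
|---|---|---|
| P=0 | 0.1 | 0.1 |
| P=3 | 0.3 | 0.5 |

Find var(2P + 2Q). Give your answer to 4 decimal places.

7.2000

E[P] = 2.4,  E[Q] = 1.6,  E[PQ] = 3.9
var(P) = 7.2 − (2.4)² = 1.44;  var(Q) = 2.8 − (1.6)² = 0.24
Cov(P,Q) = 3.9 − (2.4)(1.6) = 0.06
var(2P + 2Q) = (2)²·1.44 + (2)²·0.24 + 2·(2)·(2)·0.06 = 7.2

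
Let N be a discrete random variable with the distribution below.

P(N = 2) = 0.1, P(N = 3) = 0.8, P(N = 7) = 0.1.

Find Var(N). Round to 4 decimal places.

E[N] = (2)(0.1) + (3)(0.8) + (7)(0.1) = 3.3
E[N²] = (2)²(0.1) + (3)²(0.8) + (7)²(0.1) = 12.5
Var(N) = E[N²] − (E[N])² = 12.5 − (3.3)² = 1.61

1.6100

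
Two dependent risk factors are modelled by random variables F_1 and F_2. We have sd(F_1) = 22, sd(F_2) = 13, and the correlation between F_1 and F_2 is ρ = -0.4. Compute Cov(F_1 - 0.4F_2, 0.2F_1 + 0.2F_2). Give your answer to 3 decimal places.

Var(F_1) = (22)² = 484;  Var(F_2) = (13)² = 169
Cov(F_1,F_2) = ρ·sd(F_1)·sd(F_2) = -0.4·22·13 = -114.4
Cov(F_1 - 0.4F_2, 0.2F_1 + 0.2F_2) = (1)(0.2)Var(F_1) + (-0.4)(0.2)Var(F_2) + [(1)(0.2) + (-0.4)(0.2)]Cov(F_1,F_2)
= 0.2·484 + -0.08·169 + 0.12·-114.4 = 69.552

69.552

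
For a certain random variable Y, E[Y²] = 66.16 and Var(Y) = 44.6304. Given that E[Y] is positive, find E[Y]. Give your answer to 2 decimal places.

(E[Y])² = E[Y²] − Var(Y) = 66.16 − 44.6304 = 21.5296
E[Y] = √21.5296 = 4.64

4.64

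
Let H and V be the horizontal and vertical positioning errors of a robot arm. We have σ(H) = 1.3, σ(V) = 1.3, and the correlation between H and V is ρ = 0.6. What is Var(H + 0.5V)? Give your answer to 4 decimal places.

Var(H) = (1.3)² = 1.69;  Var(V) = (1.3)² = 1.69
Cov(H,V) = ρ·σ(H)·σ(V) = 0.6·1.3·1.3 = 1.014
Var(H + 0.5V) = (1)²·Var(H) + (0.5)²·Var(V) + 2·(1)·(0.5)·Cov(H,V)
= 1·1.69 + 0.25·1.69 + 1·1.014 = 3.1265

3.1265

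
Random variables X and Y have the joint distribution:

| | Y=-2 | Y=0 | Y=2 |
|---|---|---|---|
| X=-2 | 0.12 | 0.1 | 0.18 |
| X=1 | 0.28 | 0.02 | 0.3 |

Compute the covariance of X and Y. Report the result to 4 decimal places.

E[X] = -0.2,  E[Y] = 0.16
E[XY] = -0.2
cov(X,Y) = E[XY] − E[X]E[Y] = -0.2 − (-0.2)(0.16) = -0.168

-0.1680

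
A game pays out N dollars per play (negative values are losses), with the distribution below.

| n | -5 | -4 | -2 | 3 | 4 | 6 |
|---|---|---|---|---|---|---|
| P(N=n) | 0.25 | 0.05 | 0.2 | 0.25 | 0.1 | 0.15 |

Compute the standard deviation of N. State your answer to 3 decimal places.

4.130

E[N] = (-5)(0.25) + (-4)(0.05) + (-2)(0.2) + (3)(0.25) + (4)(0.1) + (6)(0.15) = 0.2
E[N²] = (-5)²(0.25) + (-4)²(0.05) + (-2)²(0.2) + (3)²(0.25) + (4)²(0.1) + (6)²(0.15) = 17.1
Var(N) = E[N²] − (E[N])² = 17.1 − (0.2)² = 17.06
σ(N) = √17.06 ≈ 4.130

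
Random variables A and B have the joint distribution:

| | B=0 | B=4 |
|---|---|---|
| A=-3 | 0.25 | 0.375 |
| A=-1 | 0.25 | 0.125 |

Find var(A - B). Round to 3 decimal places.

E[A] = -2.25,  E[B] = 2,  E[AB] = -5
var(A) = 6 − (-2.25)² = 0.9375;  var(B) = 8 − (2)² = 4
Cov(A,B) = -5 − (-2.25)(2) = -0.5
var(A - B) = (1)²·0.9375 + (-1)²·4 + 2·(1)·(-1)·-0.5 = 5.9375

5.938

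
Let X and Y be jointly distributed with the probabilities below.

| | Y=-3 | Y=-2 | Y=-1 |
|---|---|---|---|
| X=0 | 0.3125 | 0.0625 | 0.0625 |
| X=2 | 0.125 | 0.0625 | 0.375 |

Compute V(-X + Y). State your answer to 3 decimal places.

0.859

E[X] = 1.125,  E[Y] = -2,  E[XY] = -1.75
V(X) = 2.25 − (1.125)² = 0.984375;  V(Y) = 4.875 − (-2)² = 0.875
Cov(X,Y) = -1.75 − (1.125)(-2) = 0.5
V(-X + Y) = (-1)²·0.984375 + (1)²·0.875 + 2·(-1)·(1)·0.5 = 0.859375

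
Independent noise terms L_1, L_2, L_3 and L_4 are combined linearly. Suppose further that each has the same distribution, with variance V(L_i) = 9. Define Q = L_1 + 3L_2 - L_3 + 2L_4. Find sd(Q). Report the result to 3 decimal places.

By independence, V(Q) = (1)²V(L_1) + (3)²V(L_2) + (-1)²V(L_3) + (2)²V(L_4)
= (1)²·9 + (3)²·9 + (-1)²·9 + (2)²·9 = 135
sd(Q) = √135 ≈ 11.619

11.619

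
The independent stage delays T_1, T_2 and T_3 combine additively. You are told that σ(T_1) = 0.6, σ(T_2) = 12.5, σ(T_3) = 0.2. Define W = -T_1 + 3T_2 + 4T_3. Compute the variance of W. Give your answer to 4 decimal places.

1407.2500

Var(T_1) = 0.36, Var(T_2) = 156.25, Var(T_3) = 0.04
By independence, Var(W) = (-1)²Var(T_1) + (3)²Var(T_2) + (4)²Var(T_3)
= (-1)²·0.36 + (3)²·156.25 + (4)²·0.04 = 1407.25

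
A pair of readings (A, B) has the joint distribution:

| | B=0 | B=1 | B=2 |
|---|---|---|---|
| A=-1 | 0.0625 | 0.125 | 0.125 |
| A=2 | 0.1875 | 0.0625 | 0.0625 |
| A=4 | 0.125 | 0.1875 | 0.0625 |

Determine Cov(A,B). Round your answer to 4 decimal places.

E[A] = 1.8125,  E[B] = 0.875
E[AB] = 1.25
Cov(A,B) = E[AB] − E[A]E[B] = 1.25 − (1.8125)(0.875) = -0.3359375

-0.3359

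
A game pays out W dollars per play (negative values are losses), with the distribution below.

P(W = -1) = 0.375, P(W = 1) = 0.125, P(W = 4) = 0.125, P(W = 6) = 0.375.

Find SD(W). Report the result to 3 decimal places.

E[W] = (-1)(0.375) + (1)(0.125) + (4)(0.125) + (6)(0.375) = 2.5
E[W²] = (-1)²(0.375) + (1)²(0.125) + (4)²(0.125) + (6)²(0.375) = 16
V(W) = E[W²] − (E[W])² = 16 − (2.5)² = 9.75
SD(W) = √9.75 ≈ 3.122

3.122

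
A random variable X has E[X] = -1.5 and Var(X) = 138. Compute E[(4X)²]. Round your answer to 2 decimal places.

E[4X] = 4·-1.5 = -6
Var(4X) = (4)²·138 = 2208
E[(4X)²] = Var((4X)) + (E[(4X)])² = 2208 + (-6)² = 2244

2244.00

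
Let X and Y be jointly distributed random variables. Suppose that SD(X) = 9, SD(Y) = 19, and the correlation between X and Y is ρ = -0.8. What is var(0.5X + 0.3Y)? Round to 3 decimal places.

var(X) = (9)² = 81;  var(Y) = (19)² = 361
Cov(X,Y) = ρ·SD(X)·SD(Y) = -0.8·9·19 = -136.8
var(0.5X + 0.3Y) = (0.5)²·var(X) + (0.3)²·var(Y) + 2·(0.5)·(0.3)·Cov(X,Y)
= 0.25·81 + 0.09·361 + 0.3·-136.8 = 11.7

11.700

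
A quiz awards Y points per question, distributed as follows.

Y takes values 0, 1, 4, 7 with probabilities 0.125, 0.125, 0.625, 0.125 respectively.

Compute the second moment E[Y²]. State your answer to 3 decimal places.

E[Y²] = (0)²(0.125) + (1)²(0.125) + (4)²(0.625) + (7)²(0.125) = 16.25

16.250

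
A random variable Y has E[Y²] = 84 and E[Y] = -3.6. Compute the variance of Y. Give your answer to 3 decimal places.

71.040

V(Y) = 84 − (-3.6)² = 71.04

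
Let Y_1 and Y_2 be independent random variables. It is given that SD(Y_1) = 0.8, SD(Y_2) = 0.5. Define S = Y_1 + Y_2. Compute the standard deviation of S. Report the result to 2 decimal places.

0.94

V(Y_1) = 0.64, V(Y_2) = 0.25
By independence, V(S) = (1)²V(Y_1) + (1)²V(Y_2)
= (1)²·0.64 + (1)²·0.25 = 0.89
SD(S) = √0.89 ≈ 0.94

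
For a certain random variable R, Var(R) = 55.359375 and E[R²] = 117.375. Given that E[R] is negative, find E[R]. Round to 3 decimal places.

(E[R])² = E[R²] − Var(R) = 117.375 − 55.359375 = 62.015625
E[R] = −√62.015625 = -7.875

-7.875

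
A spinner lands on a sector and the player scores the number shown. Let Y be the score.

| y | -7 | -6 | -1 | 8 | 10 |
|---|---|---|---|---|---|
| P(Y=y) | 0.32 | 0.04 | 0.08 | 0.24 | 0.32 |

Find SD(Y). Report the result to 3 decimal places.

7.616

E[Y] = (-7)(0.32) + (-6)(0.04) + (-1)(0.08) + (8)(0.24) + (10)(0.32) = 2.56
E[Y²] = (-7)²(0.32) + (-6)²(0.04) + (-1)²(0.08) + (8)²(0.24) + (10)²(0.32) = 64.56
Var(Y) = E[Y²] − (E[Y])² = 64.56 − (2.56)² = 58.0064
SD(Y) = √58.0064 ≈ 7.616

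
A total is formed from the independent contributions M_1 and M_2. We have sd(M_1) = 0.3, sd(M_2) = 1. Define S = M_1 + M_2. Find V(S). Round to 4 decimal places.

V(M_1) = 0.09, V(M_2) = 1
By independence, V(S) = (1)²V(M_1) + (1)²V(M_2)
= (1)²·0.09 + (1)²·1 = 1.09

1.0900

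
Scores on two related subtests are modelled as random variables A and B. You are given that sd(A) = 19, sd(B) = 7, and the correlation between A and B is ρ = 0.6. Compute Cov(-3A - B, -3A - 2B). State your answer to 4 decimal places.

Var(A) = (19)² = 361;  Var(B) = (7)² = 49
Cov(A,B) = ρ·sd(A)·sd(B) = 0.6·19·7 = 79.8
Cov(-3A - B, -3A - 2B) = (-3)(-3)Var(A) + (-1)(-2)Var(B) + [(-3)(-2) + (-1)(-3)]Cov(A,B)
= 9·361 + 2·49 + 9·79.8 = 4065.2

4065.2000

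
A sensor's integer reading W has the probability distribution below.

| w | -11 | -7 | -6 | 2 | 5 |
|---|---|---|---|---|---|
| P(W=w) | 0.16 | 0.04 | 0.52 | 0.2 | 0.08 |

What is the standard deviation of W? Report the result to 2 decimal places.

E[W] = (-11)(0.16) + (-7)(0.04) + (-6)(0.52) + (2)(0.2) + (5)(0.08) = -4.36
E[W²] = (-11)²(0.16) + (-7)²(0.04) + (-6)²(0.52) + (2)²(0.2) + (5)²(0.08) = 42.84
var(W) = E[W²] − (E[W])² = 42.84 − (-4.36)² = 23.8304
sd(W) = √23.8304 ≈ 4.88

4.88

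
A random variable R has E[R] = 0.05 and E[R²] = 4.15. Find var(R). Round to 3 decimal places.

4.148

var(R) = 4.15 − (0.05)² = 4.1475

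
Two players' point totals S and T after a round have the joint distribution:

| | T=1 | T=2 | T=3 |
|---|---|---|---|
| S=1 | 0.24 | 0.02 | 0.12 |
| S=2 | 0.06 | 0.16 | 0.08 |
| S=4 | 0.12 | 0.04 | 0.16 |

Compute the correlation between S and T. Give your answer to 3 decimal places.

0.194

E[S] = 2.26,  E[T] = 1.94
E[ST] = 4.6
Cov(S,T) = E[ST] − E[S]E[T] = 4.6 − (2.26)(1.94) = 0.2156
Var(S) = 1.5924,  Var(T) = 0.7764
ρ = 0.2156 / √(1.5924·0.7764) ≈ 0.194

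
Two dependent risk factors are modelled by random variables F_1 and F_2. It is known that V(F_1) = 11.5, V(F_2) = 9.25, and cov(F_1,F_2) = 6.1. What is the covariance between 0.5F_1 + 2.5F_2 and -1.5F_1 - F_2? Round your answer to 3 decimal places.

-57.675

cov(0.5F_1 + 2.5F_2, -1.5F_1 - F_2) = (0.5)(-1.5)V(F_1) + (2.5)(-1)V(F_2) + [(0.5)(-1) + (2.5)(-1.5)]cov(F_1,F_2)
= -0.75·11.5 + -2.5·9.25 + -4.25·6.1 = -57.675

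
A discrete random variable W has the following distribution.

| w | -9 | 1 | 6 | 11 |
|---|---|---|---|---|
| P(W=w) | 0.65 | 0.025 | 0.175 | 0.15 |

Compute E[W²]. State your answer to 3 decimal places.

E[W²] = (-9)²(0.65) + (1)²(0.025) + (6)²(0.175) + (11)²(0.15) = 77.125

77.125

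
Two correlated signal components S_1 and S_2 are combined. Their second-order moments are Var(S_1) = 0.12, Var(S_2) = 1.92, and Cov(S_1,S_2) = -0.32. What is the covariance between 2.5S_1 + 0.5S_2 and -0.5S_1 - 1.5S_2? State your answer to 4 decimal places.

Cov(2.5S_1 + 0.5S_2, -0.5S_1 - 1.5S_2) = (2.5)(-0.5)Var(S_1) + (0.5)(-1.5)Var(S_2) + [(2.5)(-1.5) + (0.5)(-0.5)]Cov(S_1,S_2)
= -1.25·0.12 + -0.75·1.92 + -4·-0.32 = -0.31

-0.3100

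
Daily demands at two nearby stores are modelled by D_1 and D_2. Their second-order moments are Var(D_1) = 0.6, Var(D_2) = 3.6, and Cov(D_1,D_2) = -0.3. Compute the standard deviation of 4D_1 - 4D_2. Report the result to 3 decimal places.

8.764

Var(4D_1 - 4D_2) = (4)²·Var(D_1) + (-4)²·Var(D_2) + 2·(4)·(-4)·Cov(D_1,D_2)
= 16·0.6 + 16·3.6 + -32·-0.3 = 76.8
σ(4D_1 - 4D_2) = √76.8 ≈ 8.764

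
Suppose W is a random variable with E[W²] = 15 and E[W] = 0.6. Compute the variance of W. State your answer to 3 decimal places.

14.640

var(W) = 15 − (0.6)² = 14.64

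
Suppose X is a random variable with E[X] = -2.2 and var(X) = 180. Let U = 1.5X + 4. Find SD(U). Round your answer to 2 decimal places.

20.12

var(1.5X + 4) = (1.5)²·180 = 405
SD(U) = √405 ≈ 20.12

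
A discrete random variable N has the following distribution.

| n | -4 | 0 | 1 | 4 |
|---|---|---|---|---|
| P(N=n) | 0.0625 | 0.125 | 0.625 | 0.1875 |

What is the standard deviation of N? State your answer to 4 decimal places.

1.8329

E[N] = (-4)(0.0625) + (0)(0.125) + (1)(0.625) + (4)(0.1875) = 1.125
E[N²] = (-4)²(0.0625) + (0)²(0.125) + (1)²(0.625) + (4)²(0.1875) = 4.625
Var(N) = E[N²] − (E[N])² = 4.625 − (1.125)² = 3.359375
SD(N) = √3.359375 ≈ 1.8329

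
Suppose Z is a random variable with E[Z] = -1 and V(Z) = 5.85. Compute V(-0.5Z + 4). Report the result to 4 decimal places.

1.4625

V(-0.5Z + 4) = (-0.5)²·V(Z) = 0.25·5.85 = 1.4625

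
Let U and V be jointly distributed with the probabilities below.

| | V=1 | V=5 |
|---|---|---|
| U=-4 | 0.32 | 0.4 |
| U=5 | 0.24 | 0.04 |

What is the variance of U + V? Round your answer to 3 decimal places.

E[U] = -1.48,  E[V] = 2.76,  E[UV] = -7.08
Var(U) = 18.52 − (-1.48)² = 16.3296;  Var(V) = 11.56 − (2.76)² = 3.9424
Cov(U,V) = -7.08 − (-1.48)(2.76) = -2.9952
Var(U + V) = (1)²·16.3296 + (1)²·3.9424 + 2·(1)·(1)·-2.9952 = 14.2816

14.282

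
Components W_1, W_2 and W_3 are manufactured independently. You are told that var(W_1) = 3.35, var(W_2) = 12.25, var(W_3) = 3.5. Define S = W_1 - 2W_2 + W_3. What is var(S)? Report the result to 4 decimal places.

55.8500

By independence, var(S) = (1)²var(W_1) + (-2)²var(W_2) + (1)²var(W_3)
= (1)²·3.35 + (-2)²·12.25 + (1)²·3.5 = 55.85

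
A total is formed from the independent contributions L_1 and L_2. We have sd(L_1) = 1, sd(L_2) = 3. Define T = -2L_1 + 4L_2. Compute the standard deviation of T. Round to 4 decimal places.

Var(L_1) = 1, Var(L_2) = 9
By independence, Var(T) = (-2)²Var(L_1) + (4)²Var(L_2)
= (-2)²·1 + (4)²·9 = 148
sd(T) = √148 ≈ 12.1655

12.1655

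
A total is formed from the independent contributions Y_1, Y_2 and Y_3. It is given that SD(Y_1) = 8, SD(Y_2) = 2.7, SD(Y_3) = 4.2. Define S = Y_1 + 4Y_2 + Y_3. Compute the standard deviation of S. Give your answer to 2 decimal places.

Var(Y_1) = 64, Var(Y_2) = 7.29, Var(Y_3) = 17.64
By independence, Var(S) = (1)²Var(Y_1) + (4)²Var(Y_2) + (1)²Var(Y_3)
= (1)²·64 + (4)²·7.29 + (1)²·17.64 = 198.28
SD(S) = √198.28 ≈ 14.08

14.08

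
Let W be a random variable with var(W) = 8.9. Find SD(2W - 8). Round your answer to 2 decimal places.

5.97

var(2W - 8) = (2)²·8.9 = 35.6
SD(2W - 8) = √35.6 ≈ 5.97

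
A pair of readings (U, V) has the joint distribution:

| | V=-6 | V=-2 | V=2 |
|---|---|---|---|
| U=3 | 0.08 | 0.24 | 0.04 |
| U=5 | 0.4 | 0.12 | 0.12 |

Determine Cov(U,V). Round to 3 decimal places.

-0.602

E[U] = 4.28,  E[V] = -3.28
E[UV] = -14.64
Cov(U,V) = E[UV] − E[U]E[V] = -14.64 − (4.28)(-3.28) = -0.6016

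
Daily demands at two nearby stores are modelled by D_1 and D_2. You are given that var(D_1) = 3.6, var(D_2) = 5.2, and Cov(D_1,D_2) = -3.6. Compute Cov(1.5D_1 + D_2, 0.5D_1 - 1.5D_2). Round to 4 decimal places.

Cov(1.5D_1 + D_2, 0.5D_1 - 1.5D_2) = (1.5)(0.5)var(D_1) + (1)(-1.5)var(D_2) + [(1.5)(-1.5) + (1)(0.5)]Cov(D_1,D_2)
= 0.75·3.6 + -1.5·5.2 + -1.75·-3.6 = 1.2

1.2000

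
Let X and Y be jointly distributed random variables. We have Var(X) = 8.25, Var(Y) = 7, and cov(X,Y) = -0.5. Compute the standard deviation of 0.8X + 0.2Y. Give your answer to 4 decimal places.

Var(0.8X + 0.2Y) = (0.8)²·Var(X) + (0.2)²·Var(Y) + 2·(0.8)·(0.2)·cov(X,Y)
= 0.64·8.25 + 0.04·7 + 0.32·-0.5 = 5.4
σ(0.8X + 0.2Y) = √5.4 ≈ 2.3238

2.3238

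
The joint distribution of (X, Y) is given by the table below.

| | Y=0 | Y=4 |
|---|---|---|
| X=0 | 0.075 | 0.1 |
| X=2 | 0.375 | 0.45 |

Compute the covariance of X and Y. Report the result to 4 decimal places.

E[X] = 1.65,  E[Y] = 2.2
E[XY] = 3.6
Cov(X,Y) = E[XY] − E[X]E[Y] = 3.6 − (1.65)(2.2) = -0.03

-0.0300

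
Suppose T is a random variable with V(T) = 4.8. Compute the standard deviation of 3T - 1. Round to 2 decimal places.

V(3T - 1) = (3)²·4.8 = 43.2
sd(3T - 1) = √43.2 ≈ 6.57

6.57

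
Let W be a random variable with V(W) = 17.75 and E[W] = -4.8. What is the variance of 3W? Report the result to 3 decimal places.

159.750

V(3W) = (3)²·V(W) = 9·17.75 = 159.75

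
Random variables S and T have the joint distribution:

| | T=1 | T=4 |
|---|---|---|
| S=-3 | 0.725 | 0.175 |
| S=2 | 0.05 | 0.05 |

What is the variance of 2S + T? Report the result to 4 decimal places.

12.2194

E[S] = -2.5,  E[T] = 1.675,  E[ST] = -3.775
Var(S) = 8.5 − (-2.5)² = 2.25;  Var(T) = 4.375 − (1.675)² = 1.569375
Cov(S,T) = -3.775 − (-2.5)(1.675) = 0.4125
Var(2S + T) = (2)²·2.25 + (1)²·1.569375 + 2·(2)·(1)·0.4125 = 12.219375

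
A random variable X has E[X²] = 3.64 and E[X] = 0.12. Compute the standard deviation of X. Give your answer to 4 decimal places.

V(X) = 3.64 − (0.12)² = 3.6256
σ(X) = √3.6256 ≈ 1.9041

1.9041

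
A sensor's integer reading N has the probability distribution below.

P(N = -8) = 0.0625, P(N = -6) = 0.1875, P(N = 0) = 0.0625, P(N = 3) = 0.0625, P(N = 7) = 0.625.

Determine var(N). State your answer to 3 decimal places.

33.309

E[N] = (-8)(0.0625) + (-6)(0.1875) + (0)(0.0625) + (3)(0.0625) + (7)(0.625) = 2.9375
E[N²] = (-8)²(0.0625) + (-6)²(0.1875) + (0)²(0.0625) + (3)²(0.0625) + (7)²(0.625) = 41.9375
var(N) = E[N²] − (E[N])² = 41.9375 − (2.9375)² = 33.30859375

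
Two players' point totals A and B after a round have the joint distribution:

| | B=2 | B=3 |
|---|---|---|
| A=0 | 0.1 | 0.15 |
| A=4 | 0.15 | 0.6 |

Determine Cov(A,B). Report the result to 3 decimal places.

E[A] = 3,  E[B] = 2.75
E[AB] = 8.4
Cov(A,B) = E[AB] − E[A]E[B] = 8.4 − (3)(2.75) = 0.15

0.150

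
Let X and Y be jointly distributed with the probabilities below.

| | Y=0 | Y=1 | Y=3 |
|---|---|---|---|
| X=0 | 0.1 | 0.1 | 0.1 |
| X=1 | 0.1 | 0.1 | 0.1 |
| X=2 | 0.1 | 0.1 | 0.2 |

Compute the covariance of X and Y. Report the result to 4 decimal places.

E[X] = 1.1,  E[Y] = 1.5
E[XY] = 1.8
cov(X,Y) = E[XY] − E[X]E[Y] = 1.8 − (1.1)(1.5) = 0.15

0.1500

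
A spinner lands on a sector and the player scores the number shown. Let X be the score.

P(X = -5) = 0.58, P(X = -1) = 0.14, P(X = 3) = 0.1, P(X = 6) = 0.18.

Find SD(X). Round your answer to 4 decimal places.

4.3891

E[X] = (-5)(0.58) + (-1)(0.14) + (3)(0.1) + (6)(0.18) = -1.66
E[X²] = (-5)²(0.58) + (-1)²(0.14) + (3)²(0.1) + (6)²(0.18) = 22.02
Var(X) = E[X²] − (E[X])² = 22.02 − (-1.66)² = 19.2644
SD(X) = √19.2644 ≈ 4.3891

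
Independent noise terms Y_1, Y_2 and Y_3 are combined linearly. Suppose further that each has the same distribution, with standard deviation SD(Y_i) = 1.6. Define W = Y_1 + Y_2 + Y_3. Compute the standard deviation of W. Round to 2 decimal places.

var(Y_i) = (1.6)² = 2.56
By independence, var(W) = (1)²var(Y_1) + (1)²var(Y_2) + (1)²var(Y_3)
= (1)²·2.56 + (1)²·2.56 + (1)²·2.56 = 7.68
SD(W) = √7.68 ≈ 2.77

2.77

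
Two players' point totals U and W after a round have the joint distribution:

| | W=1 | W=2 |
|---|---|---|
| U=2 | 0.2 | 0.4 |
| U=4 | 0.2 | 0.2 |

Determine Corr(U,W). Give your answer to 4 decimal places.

E[U] = 2.8,  E[W] = 1.6
E[UW] = 4.4
Cov(U,W) = E[UW] − E[U]E[W] = 4.4 − (2.8)(1.6) = -0.08
V(U) = 0.96,  V(W) = 0.24
ρ = -0.08 / √(0.96·0.24) ≈ -0.1667

-0.1667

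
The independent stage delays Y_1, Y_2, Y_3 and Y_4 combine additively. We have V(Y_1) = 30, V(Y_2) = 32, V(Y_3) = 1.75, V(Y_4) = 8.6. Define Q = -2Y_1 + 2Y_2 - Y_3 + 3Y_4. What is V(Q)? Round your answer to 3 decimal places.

By independence, V(Q) = (-2)²V(Y_1) + (2)²V(Y_2) + (-1)²V(Y_3) + (3)²V(Y_4)
= (-2)²·30 + (2)²·32 + (-1)²·1.75 + (3)²·8.6 = 327.15

327.150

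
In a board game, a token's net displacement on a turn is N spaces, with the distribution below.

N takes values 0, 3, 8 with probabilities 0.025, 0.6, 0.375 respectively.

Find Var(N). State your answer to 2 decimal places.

6.36

E[N] = (0)(0.025) + (3)(0.6) + (8)(0.375) = 4.8
E[N²] = (0)²(0.025) + (3)²(0.6) + (8)²(0.375) = 29.4
Var(N) = E[N²] − (E[N])² = 29.4 − (4.8)² = 6.36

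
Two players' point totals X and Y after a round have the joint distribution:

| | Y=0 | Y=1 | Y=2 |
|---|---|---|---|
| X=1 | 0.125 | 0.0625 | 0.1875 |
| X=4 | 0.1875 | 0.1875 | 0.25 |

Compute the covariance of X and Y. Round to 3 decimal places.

-0.047

E[X] = 2.875,  E[Y] = 1.125
E[XY] = 3.1875
Cov(X,Y) = E[XY] − E[X]E[Y] = 3.1875 − (2.875)(1.125) = -0.046875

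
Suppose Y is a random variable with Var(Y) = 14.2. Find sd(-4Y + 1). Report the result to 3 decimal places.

Var(-4Y + 1) = (-4)²·14.2 = 227.2
sd(-4Y + 1) = √227.2 ≈ 15.073

15.073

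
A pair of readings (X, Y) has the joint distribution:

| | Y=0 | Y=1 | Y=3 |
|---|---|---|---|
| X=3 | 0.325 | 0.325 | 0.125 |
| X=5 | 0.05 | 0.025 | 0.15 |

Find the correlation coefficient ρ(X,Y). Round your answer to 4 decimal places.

E[X] = 3.45,  E[Y] = 1.175
E[XY] = 4.475
Cov(X,Y) = E[XY] − E[X]E[Y] = 4.475 − (3.45)(1.175) = 0.42125
Var(X) = 0.6975,  Var(Y) = 1.444375
ρ = 0.42125 / √(0.6975·1.444375) ≈ 0.4197

0.4197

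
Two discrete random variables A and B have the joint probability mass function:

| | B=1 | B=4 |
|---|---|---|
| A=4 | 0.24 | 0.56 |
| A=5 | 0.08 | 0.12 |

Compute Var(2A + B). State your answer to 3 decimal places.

2.406

E[A] = 4.2,  E[B] = 3.04,  E[AB] = 12.72
Var(A) = 17.8 − (4.2)² = 0.16;  Var(B) = 11.2 − (3.04)² = 1.9584
Cov(A,B) = 12.72 − (4.2)(3.04) = -0.048
Var(2A + B) = (2)²·0.16 + (1)²·1.9584 + 2·(2)·(1)·-0.048 = 2.4064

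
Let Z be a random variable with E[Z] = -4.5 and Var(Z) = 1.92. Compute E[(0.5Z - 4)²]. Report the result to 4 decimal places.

39.5425

E[0.5Z - 4] = 0.5·-4.5 − 4 = -6.25
Var(0.5Z - 4) = (0.5)²·1.92 = 0.48
E[(0.5Z - 4)²] = Var((0.5Z - 4)) + (E[(0.5Z - 4)])² = 0.48 + (-6.25)² = 39.5425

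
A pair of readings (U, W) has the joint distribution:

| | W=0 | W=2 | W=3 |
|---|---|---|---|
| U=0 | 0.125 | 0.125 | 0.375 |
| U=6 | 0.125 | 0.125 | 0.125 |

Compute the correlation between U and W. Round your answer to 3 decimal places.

-0.211

E[U] = 2.25,  E[W] = 2
E[UW] = 3.75
cov(U,W) = E[UW] − E[U]E[W] = 3.75 − (2.25)(2) = -0.75
var(U) = 8.4375,  var(W) = 1.5
ρ = -0.75 / √(8.4375·1.5) ≈ -0.211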